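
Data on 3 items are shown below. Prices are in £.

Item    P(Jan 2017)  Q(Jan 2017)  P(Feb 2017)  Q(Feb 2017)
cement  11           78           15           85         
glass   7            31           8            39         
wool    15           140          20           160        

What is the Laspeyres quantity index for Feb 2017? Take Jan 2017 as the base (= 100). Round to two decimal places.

Laspeyres quantity index uses base-period prices as weights.
ΣP(Jan 2017)·Q(Feb 2017) = 11×85 + 7×39 + 15×160 = 935 + 273 + 2400 = 3608
ΣP(Jan 2017)·Q(Jan 2017) = 11×78 + 7×31 + 15×140 = 858 + 217 + 2100 = 3175
Index = 3608 / 3175 × 100 = 113.6378

113.64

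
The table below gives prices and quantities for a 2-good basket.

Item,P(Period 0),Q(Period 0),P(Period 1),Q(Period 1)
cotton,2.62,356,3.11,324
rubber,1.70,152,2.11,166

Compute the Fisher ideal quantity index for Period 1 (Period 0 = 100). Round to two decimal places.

95.03

Laspeyres component (base-period weights):
ΣP(Period 0)Q(Period 1) = 2.62×324 + 1.70×166 = 848.88 + 282.2 = 1131.08
ΣP(Period 0)Q(Period 0) = 2.62×356 + 1.70×152 = 932.72 + 258.4 = 1191.12
L = 1131.08 / 1191.12 × 100 = 94.9594
Paasche component (current-period weights):
ΣP(Period 1)Q(Period 1) = 3.11×324 + 2.11×166 = 1007.64 + 350.26 = 1357.9
ΣP(Period 1)Q(Period 0) = 3.11×356 + 2.11×152 = 1107.16 + 320.72 = 1427.88
P = 1357.9 / 1427.88 × 100 = 95.0990
Fisher = √(L × P) = √(94.9594 × 95.0990) = 95.0292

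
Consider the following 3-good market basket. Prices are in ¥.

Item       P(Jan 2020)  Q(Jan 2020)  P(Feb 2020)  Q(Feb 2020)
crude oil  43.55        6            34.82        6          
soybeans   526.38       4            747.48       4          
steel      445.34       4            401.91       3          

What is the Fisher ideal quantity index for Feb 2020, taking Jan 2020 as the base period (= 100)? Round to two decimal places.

Laspeyres component (base-period weights):
ΣP(Jan 2020)Q(Feb 2020) = 43.55×6 + 526.38×4 + 445.34×3 = 261.3 + 2105.52 + 1336.02 = 3702.84
ΣP(Jan 2020)Q(Jan 2020) = 43.55×6 + 526.38×4 + 445.34×4 = 261.3 + 2105.52 + 1781.36 = 4148.18
L = 3702.84 / 4148.18 × 100 = 89.2642
Paasche component (current-period weights):
ΣP(Feb 2020)Q(Feb 2020) = 34.82×6 + 747.48×4 + 401.91×3 = 208.92 + 2989.92 + 1205.73 = 4404.57
ΣP(Feb 2020)Q(Jan 2020) = 34.82×6 + 747.48×4 + 401.91×4 = 208.92 + 2989.92 + 1607.64 = 4806.48
P = 4404.57 / 4806.48 × 100 = 91.6382
Fisher = √(L × P) = √(89.2642 × 91.6382) = 90.4434

90.44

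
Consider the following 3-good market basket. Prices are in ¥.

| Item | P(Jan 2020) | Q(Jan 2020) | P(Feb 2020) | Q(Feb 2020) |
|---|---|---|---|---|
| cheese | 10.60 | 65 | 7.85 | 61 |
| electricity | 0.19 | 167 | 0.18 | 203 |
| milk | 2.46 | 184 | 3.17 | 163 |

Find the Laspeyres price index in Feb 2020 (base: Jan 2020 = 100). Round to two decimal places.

95.76

Laspeyres price index uses base-period quantities as weights.
ΣP(Feb 2020)·Q(Jan 2020) = 7.85×65 + 0.18×167 + 3.17×184 = 510.25 + 30.06 + 583.28 = 1123.59
ΣP(Jan 2020)·Q(Jan 2020) = 10.60×65 + 0.19×167 + 2.46×184 = 689 + 31.73 + 452.64 = 1173.37
Index = 1123.59 / 1173.37 × 100 = 95.7575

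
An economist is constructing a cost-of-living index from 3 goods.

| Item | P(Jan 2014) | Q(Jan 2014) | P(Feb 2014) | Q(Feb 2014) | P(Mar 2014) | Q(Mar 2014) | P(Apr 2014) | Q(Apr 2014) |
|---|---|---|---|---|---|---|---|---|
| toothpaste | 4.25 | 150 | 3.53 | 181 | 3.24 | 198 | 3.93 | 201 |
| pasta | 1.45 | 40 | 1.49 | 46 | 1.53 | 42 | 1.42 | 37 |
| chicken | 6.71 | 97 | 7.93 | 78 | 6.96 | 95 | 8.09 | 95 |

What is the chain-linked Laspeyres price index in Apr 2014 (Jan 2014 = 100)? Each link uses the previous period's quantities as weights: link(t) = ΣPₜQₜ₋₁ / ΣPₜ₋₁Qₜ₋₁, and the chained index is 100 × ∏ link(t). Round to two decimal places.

107.26

Link Jan 2014→Feb 2014:
ΣP(Feb 2014)Q(Jan 2014) = 3.53×150 + 1.49×40 + 7.93×97 = 529.5 + 59.6 + 769.21 = 1358.31
ΣP(Jan 2014)Q(Jan 2014) = 4.25×150 + 1.45×40 + 6.71×97 = 637.5 + 58 + 650.87 = 1346.37
link = 1358.31/1346.37 = 1.008868
Link Feb 2014→Mar 2014:
ΣP(Mar 2014)Q(Feb 2014) = 3.24×181 + 1.53×46 + 6.96×78 = 586.44 + 70.38 + 542.88 = 1199.7
ΣP(Feb 2014)Q(Feb 2014) = 3.53×181 + 1.49×46 + 7.93×78 = 638.93 + 68.54 + 618.54 = 1326.01
link = 1199.7/1326.01 = 0.904744
Link Mar 2014→Apr 2014:
ΣP(Apr 2014)Q(Mar 2014) = 3.93×198 + 1.42×42 + 8.09×95 = 778.14 + 59.64 + 768.55 = 1606.33
ΣP(Mar 2014)Q(Mar 2014) = 3.24×198 + 1.53×42 + 6.96×95 = 641.52 + 64.26 + 661.2 = 1366.98
link = 1606.33/1366.98 = 1.175094
Chained index = 100 × 1.008868 × 0.904744 × 1.175094 = 107.2588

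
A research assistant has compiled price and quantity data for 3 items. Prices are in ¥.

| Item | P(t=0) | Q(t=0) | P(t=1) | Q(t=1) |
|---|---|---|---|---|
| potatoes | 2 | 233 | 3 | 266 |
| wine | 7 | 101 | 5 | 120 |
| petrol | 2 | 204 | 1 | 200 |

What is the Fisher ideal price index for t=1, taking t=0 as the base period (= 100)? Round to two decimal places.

Laspeyres component (base-period weights):
ΣP(t=1)Q(t=0) = 3×233 + 5×101 + 1×204 = 699 + 505 + 204 = 1408
ΣP(t=0)Q(t=0) = 2×233 + 7×101 + 2×204 = 466 + 707 + 408 = 1581
L = 1408 / 1581 × 100 = 89.0576
Paasche component (current-period weights):
ΣP(t=1)Q(t=1) = 3×266 + 5×120 + 1×200 = 798 + 600 + 200 = 1598
ΣP(t=0)Q(t=1) = 2×266 + 7×120 + 2×200 = 532 + 840 + 400 = 1772
P = 1598 / 1772 × 100 = 90.1806
Fisher = √(L × P) = √(89.0576 × 90.1806) = 89.6173

89.62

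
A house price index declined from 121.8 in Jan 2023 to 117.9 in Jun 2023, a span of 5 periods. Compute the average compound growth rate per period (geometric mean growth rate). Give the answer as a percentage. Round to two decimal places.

-0.65%

Growth factor = (117.9/121.8)^(1/5) = (0.967980)^(1/5) = 0.993512
Growth rate = 0.993512 − 1 = -0.006488 = -0.6488%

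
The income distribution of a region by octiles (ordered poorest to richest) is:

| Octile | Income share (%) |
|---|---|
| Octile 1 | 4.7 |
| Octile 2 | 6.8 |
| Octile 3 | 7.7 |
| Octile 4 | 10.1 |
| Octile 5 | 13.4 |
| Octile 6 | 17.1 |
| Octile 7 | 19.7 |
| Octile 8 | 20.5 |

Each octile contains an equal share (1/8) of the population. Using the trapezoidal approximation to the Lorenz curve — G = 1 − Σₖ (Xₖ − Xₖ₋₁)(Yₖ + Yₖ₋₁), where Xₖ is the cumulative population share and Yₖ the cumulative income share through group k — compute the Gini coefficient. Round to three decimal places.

Cumulative income shares Yₖ: 0.0470, 0.1150, 0.1920, 0.2930, 0.4270, 0.5980, 0.7950, 1.0000
Σ (Xₖ−Xₖ₋₁)(Yₖ+Yₖ₋₁) = (1/8)(0.0470+0.0000) + (1/8)(0.1150+0.0470) + (1/8)(0.1920+0.1150) + (1/8)(0.2930+0.1920) + (1/8)(0.4270+0.2930) + (1/8)(0.5980+0.4270) + (1/8)(0.7950+0.5980) + (1/8)(1.0000+0.7950)
  = 0.0059 + 0.0203 + 0.0384 + 0.0606 + 0.0900 + 0.1281 + 0.1741 + 0.2244 = 0.7417
G = 1 − 0.7417 = 0.2583

0.258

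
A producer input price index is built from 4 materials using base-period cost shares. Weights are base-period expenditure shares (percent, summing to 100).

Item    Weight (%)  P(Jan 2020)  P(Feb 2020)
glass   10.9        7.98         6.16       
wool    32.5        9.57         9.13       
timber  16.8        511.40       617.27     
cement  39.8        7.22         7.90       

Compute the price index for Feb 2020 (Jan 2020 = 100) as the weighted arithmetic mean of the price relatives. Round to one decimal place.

103.2

glass: 10.9 × (6.16/7.98) = 10.9 × 0.771930 = 8.4140
wool: 32.5 × (9.13/9.57) = 32.5 × 0.954023 = 31.0057
timber: 16.8 × (617.27/511.40) = 16.8 × 1.207020 = 20.2779
cement: 39.8 × (7.90/7.22) = 39.8 × 1.094183 = 43.5485
Index = Σ wᵢ·(p₁ᵢ/p₀ᵢ) = 8.4140 + 31.0057 + 20.2779 + 43.5485 = 103.2462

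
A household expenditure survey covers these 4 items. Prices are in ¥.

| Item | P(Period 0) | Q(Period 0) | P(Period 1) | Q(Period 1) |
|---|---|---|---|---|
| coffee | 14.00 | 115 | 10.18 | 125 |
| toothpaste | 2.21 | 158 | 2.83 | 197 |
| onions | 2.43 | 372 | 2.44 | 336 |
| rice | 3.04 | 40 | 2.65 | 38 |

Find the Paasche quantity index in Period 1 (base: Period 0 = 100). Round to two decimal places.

Paasche quantity index uses current-period prices as weights.
ΣP(Period 1)·Q(Period 1) = 10.18×125 + 2.83×197 + 2.44×336 + 2.65×38 = 1272.5 + 557.51 + 819.84 + 100.7 = 2750.55
ΣP(Period 1)·Q(Period 0) = 10.18×115 + 2.83×158 + 2.44×372 + 2.65×40 = 1170.7 + 447.14 + 907.68 + 106 = 2631.52
Index = 2750.55 / 2631.52 × 100 = 104.5232

104.52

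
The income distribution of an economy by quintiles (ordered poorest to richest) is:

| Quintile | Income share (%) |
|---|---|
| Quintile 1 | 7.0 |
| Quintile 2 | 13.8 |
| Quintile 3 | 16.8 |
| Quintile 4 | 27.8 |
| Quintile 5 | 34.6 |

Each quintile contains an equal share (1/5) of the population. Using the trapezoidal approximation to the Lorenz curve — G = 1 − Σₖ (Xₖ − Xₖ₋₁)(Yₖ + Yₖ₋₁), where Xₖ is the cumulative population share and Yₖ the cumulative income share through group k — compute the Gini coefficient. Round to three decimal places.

0.277

Cumulative income shares Yₖ: 0.0700, 0.2080, 0.3760, 0.6540, 1.0000
Σ (Xₖ−Xₖ₋₁)(Yₖ+Yₖ₋₁) = (1/5)(0.0700+0.0000) + (1/5)(0.2080+0.0700) + (1/5)(0.3760+0.2080) + (1/5)(0.6540+0.3760) + (1/5)(1.0000+0.6540)
  = 0.0140 + 0.0556 + 0.1168 + 0.2060 + 0.3308 = 0.7232
G = 1 − 0.7232 = 0.2768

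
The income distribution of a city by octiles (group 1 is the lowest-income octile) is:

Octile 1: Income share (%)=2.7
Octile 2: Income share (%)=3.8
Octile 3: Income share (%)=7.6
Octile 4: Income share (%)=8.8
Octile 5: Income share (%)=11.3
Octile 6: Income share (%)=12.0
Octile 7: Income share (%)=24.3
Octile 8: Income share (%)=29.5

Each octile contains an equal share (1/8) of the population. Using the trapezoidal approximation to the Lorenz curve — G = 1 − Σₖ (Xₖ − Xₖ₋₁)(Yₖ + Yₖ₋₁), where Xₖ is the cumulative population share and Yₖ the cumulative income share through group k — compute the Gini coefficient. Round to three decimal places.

0.382

Cumulative income shares Yₖ: 0.0270, 0.0650, 0.1410, 0.2290, 0.3420, 0.4620, 0.7050, 1.0000
Σ (Xₖ−Xₖ₋₁)(Yₖ+Yₖ₋₁) = (1/8)(0.0270+0.0000) + (1/8)(0.0650+0.0270) + (1/8)(0.1410+0.0650) + (1/8)(0.2290+0.1410) + (1/8)(0.3420+0.2290) + (1/8)(0.4620+0.3420) + (1/8)(0.7050+0.4620) + (1/8)(1.0000+0.7050)
  = 0.0034 + 0.0115 + 0.0258 + 0.0463 + 0.0714 + 0.1005 + 0.1459 + 0.2131 = 0.6178
G = 1 − 0.6178 = 0.3822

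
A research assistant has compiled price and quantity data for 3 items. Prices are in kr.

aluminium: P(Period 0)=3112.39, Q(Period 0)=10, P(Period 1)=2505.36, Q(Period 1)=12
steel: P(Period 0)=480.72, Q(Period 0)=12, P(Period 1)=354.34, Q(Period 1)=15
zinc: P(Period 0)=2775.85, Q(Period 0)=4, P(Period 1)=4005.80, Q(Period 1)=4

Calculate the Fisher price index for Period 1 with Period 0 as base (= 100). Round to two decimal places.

93.39

Laspeyres component (base-period weights):
ΣP(Period 1)Q(Period 0) = 2505.36×10 + 354.34×12 + 4005.80×4 = 25053.6 + 4252.08 + 16023.2 = 45328.88
ΣP(Period 0)Q(Period 0) = 3112.39×10 + 480.72×12 + 2775.85×4 = 31123.9 + 5768.64 + 11103.4 = 47995.94
L = 45328.88 / 47995.94 × 100 = 94.4432
Paasche component (current-period weights):
ΣP(Period 1)Q(Period 1) = 2505.36×12 + 354.34×15 + 4005.80×4 = 30064.32 + 5315.1 + 16023.2 = 51402.62
ΣP(Period 0)Q(Period 1) = 3112.39×12 + 480.72×15 + 2775.85×4 = 37348.68 + 7210.8 + 11103.4 = 55662.88
P = 51402.62 / 55662.88 × 100 = 92.3463
Fisher = √(L × P) = √(94.4432 × 92.3463) = 93.3889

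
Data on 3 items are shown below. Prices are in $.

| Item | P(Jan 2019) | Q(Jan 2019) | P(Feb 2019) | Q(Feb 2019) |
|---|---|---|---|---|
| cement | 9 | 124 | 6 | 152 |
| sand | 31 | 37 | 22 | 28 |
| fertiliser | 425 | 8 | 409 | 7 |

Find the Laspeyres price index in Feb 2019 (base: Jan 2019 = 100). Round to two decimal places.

Laspeyres price index uses base-period quantities as weights.
ΣP(Feb 2019)·Q(Jan 2019) = 6×124 + 22×37 + 409×8 = 744 + 814 + 3272 = 4830
ΣP(Jan 2019)·Q(Jan 2019) = 9×124 + 31×37 + 425×8 = 1116 + 1147 + 3400 = 5663
Index = 4830 / 5663 × 100 = 85.2905

85.29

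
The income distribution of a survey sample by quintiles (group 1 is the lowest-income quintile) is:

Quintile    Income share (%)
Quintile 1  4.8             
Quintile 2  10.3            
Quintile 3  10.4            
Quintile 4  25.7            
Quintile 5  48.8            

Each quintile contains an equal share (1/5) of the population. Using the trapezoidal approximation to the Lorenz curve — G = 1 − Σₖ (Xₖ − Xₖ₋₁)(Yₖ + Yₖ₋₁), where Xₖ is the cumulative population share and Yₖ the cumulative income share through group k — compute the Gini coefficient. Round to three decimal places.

0.414

Cumulative income shares Yₖ: 0.0480, 0.1510, 0.2550, 0.5120, 1.0000
Σ (Xₖ−Xₖ₋₁)(Yₖ+Yₖ₋₁) = (1/5)(0.0480+0.0000) + (1/5)(0.1510+0.0480) + (1/5)(0.2550+0.1510) + (1/5)(0.5120+0.2550) + (1/5)(1.0000+0.5120)
  = 0.0096 + 0.0398 + 0.0812 + 0.1534 + 0.3024 = 0.5864
G = 1 − 0.5864 = 0.4136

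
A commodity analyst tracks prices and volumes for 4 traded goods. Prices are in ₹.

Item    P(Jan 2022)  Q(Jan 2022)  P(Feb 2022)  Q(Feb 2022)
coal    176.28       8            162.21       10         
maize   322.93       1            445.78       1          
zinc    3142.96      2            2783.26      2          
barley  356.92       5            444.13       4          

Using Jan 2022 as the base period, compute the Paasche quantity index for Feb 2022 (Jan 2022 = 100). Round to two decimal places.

98.74

Paasche quantity index uses current-period prices as weights.
ΣP(Feb 2022)·Q(Feb 2022) = 162.21×10 + 445.78×1 + 2783.26×2 + 444.13×4 = 1622.1 + 445.78 + 5566.52 + 1776.52 = 9410.92
ΣP(Feb 2022)·Q(Jan 2022) = 162.21×8 + 445.78×1 + 2783.26×2 + 444.13×5 = 1297.68 + 445.78 + 5566.52 + 2220.65 = 9530.63
Index = 9410.92 / 9530.63 × 100 = 98.7439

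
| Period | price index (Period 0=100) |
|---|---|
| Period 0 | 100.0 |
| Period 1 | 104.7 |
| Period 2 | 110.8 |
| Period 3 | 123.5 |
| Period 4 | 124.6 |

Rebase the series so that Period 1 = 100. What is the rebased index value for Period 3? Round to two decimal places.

117.96

Rebased(Period 3) = 123.5 / 104.7 × 100 = 117.9561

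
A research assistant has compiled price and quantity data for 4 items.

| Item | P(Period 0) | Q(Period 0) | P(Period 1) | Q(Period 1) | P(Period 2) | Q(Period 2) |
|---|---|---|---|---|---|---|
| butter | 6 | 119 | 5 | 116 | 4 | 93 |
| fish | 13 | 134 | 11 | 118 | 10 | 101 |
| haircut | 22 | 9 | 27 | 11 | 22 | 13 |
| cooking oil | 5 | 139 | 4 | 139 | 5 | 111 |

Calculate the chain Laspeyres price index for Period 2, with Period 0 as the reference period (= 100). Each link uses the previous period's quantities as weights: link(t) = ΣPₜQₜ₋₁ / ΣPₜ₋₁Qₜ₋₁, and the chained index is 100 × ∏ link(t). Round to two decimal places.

Link Period 0→Period 1:
ΣP(Period 1)Q(Period 0) = 5×119 + 11×134 + 27×9 + 4×139 = 595 + 1474 + 243 + 556 = 2868
ΣP(Period 0)Q(Period 0) = 6×119 + 13×134 + 22×9 + 5×139 = 714 + 1742 + 198 + 695 = 3349
link = 2868/3349 = 0.856375
Link Period 1→Period 2:
ΣP(Period 2)Q(Period 1) = 4×116 + 10×118 + 22×11 + 5×139 = 464 + 1180 + 242 + 695 = 2581
ΣP(Period 1)Q(Period 1) = 5×116 + 11×118 + 27×11 + 4×139 = 580 + 1298 + 297 + 556 = 2731
link = 2581/2731 = 0.945075
Chained index = 100 × 0.856375 × 0.945075 = 80.9339

80.93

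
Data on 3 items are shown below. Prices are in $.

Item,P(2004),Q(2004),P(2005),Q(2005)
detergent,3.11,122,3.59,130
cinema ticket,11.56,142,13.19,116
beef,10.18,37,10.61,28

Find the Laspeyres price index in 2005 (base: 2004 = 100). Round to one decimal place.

112.8

Laspeyres price index uses base-period quantities as weights.
ΣP(2005)·Q(2004) = 3.59×122 + 13.19×142 + 10.61×37 = 437.98 + 1872.98 + 392.57 = 2703.53
ΣP(2004)·Q(2004) = 3.11×122 + 11.56×142 + 10.18×37 = 379.42 + 1641.52 + 376.66 = 2397.6
Index = 2703.53 / 2397.6 × 100 = 112.7598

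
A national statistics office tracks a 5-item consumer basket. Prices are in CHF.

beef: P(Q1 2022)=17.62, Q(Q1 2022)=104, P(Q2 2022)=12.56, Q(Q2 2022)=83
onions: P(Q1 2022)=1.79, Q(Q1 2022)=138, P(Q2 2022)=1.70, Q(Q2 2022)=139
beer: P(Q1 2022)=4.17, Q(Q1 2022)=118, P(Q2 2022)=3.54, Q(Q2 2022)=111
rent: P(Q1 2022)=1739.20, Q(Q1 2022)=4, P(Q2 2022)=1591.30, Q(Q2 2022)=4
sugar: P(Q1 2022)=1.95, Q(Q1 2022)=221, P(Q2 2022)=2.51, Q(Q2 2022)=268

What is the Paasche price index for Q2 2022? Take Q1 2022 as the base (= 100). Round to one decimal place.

Paasche price index uses current-period quantities as weights.
ΣP(Q2 2022)·Q(Q2 2022) = 12.56×83 + 1.70×139 + 3.54×111 + 1591.30×4 + 2.51×268 = 1042.48 + 236.3 + 392.94 + 6365.2 + 672.68 = 8709.6
ΣP(Q1 2022)·Q(Q2 2022) = 17.62×83 + 1.79×139 + 4.17×111 + 1739.20×4 + 1.95×268 = 1462.46 + 248.81 + 462.87 + 6956.8 + 522.6 = 9653.54
Index = 8709.6 / 9653.54 × 100 = 90.2218

90.2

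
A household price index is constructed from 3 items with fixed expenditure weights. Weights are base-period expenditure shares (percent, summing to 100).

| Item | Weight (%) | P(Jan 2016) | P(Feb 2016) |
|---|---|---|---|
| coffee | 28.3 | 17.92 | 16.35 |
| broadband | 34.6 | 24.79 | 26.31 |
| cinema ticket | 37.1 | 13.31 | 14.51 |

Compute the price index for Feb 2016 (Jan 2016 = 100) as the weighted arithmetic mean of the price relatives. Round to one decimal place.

103.0

coffee: 28.3 × (16.35/17.92) = 28.3 × 0.912388 = 25.8206
broadband: 34.6 × (26.31/24.79) = 34.6 × 1.061315 = 36.7215
cinema ticket: 37.1 × (14.51/13.31) = 37.1 × 1.090158 = 40.4449
Index = Σ wᵢ·(p₁ᵢ/p₀ᵢ) = 25.8206 + 36.7215 + 40.4449 = 102.9869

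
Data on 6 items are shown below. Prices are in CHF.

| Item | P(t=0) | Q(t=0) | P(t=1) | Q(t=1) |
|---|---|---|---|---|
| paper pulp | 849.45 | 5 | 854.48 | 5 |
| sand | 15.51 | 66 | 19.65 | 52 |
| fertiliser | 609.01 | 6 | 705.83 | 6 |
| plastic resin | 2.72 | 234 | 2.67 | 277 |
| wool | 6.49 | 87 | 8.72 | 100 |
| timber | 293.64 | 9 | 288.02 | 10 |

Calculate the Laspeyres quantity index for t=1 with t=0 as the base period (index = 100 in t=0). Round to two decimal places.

102.18

Laspeyres quantity index uses base-period prices as weights.
ΣP(t=0)·Q(t=1) = 849.45×5 + 15.51×52 + 609.01×6 + 2.72×277 + 6.49×100 + 293.64×10 = 4247.25 + 806.52 + 3654.06 + 753.44 + 649 + 2936.4 = 13046.67
ΣP(t=0)·Q(t=0) = 849.45×5 + 15.51×66 + 609.01×6 + 2.72×234 + 6.49×87 + 293.64×9 = 4247.25 + 1023.66 + 3654.06 + 636.48 + 564.63 + 2642.76 = 12768.84
Index = 13046.67 / 12768.84 × 100 = 102.1758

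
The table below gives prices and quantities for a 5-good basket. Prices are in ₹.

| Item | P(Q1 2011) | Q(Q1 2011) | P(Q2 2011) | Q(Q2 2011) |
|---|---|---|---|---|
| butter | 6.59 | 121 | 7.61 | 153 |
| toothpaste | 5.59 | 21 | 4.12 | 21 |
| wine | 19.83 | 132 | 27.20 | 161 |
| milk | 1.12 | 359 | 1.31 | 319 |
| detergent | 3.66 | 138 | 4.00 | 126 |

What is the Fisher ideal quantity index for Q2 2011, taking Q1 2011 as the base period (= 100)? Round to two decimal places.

116.14

Laspeyres component (base-period weights):
ΣP(Q1 2011)Q(Q2 2011) = 6.59×153 + 5.59×21 + 19.83×161 + 1.12×319 + 3.66×126 = 1008.27 + 117.39 + 3192.63 + 357.28 + 461.16 = 5136.73
ΣP(Q1 2011)Q(Q1 2011) = 6.59×121 + 5.59×21 + 19.83×132 + 1.12×359 + 3.66×138 = 797.39 + 117.39 + 2617.56 + 402.08 + 505.08 = 4439.5
L = 5136.73 / 4439.5 × 100 = 115.7051
Paasche component (current-period weights):
ΣP(Q2 2011)Q(Q2 2011) = 7.61×153 + 4.12×21 + 27.20×161 + 1.31×319 + 4.00×126 = 1164.33 + 86.52 + 4379.2 + 417.89 + 504 = 6551.94
ΣP(Q2 2011)Q(Q1 2011) = 7.61×121 + 4.12×21 + 27.20×132 + 1.31×359 + 4.00×138 = 920.81 + 86.52 + 3590.4 + 470.29 + 552 = 5620.02
P = 6551.94 / 5620.02 × 100 = 116.5821
Fisher = √(L × P) = √(115.7051 × 116.5821) = 116.1428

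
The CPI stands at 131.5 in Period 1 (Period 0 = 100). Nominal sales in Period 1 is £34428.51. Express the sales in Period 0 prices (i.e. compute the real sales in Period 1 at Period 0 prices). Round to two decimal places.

26181.38

Real = Nominal ÷ (Index/100) = 34428.51 ÷ (131.5/100)
     = 34428.51 ÷ 1.315 = 26181.3764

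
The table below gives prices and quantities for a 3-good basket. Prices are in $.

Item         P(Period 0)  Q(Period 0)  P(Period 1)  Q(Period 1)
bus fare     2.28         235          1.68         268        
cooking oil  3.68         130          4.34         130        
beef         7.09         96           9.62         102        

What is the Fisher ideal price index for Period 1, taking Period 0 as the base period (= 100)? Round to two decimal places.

110.59

Laspeyres component (base-period weights):
ΣP(Period 1)Q(Period 0) = 1.68×235 + 4.34×130 + 9.62×96 = 394.8 + 564.2 + 923.52 = 1882.52
ΣP(Period 0)Q(Period 0) = 2.28×235 + 3.68×130 + 7.09×96 = 535.8 + 478.4 + 680.64 = 1694.84
L = 1882.52 / 1694.84 × 100 = 111.0736
Paasche component (current-period weights):
ΣP(Period 1)Q(Period 1) = 1.68×268 + 4.34×130 + 9.62×102 = 450.24 + 564.2 + 981.24 = 1995.68
ΣP(Period 0)Q(Period 1) = 2.28×268 + 3.68×130 + 7.09×102 = 611.04 + 478.4 + 723.18 = 1812.62
P = 1995.68 / 1812.62 × 100 = 110.0992
Fisher = √(L × P) = √(111.0736 × 110.0992) = 110.5853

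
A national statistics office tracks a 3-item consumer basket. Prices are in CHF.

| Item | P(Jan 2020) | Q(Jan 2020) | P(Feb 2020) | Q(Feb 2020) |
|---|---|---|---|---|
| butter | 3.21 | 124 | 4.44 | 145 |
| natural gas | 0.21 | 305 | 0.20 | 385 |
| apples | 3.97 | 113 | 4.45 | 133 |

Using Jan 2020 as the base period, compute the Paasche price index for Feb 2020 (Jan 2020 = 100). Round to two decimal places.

122.19

Paasche price index uses current-period quantities as weights.
ΣP(Feb 2020)·Q(Feb 2020) = 4.44×145 + 0.20×385 + 4.45×133 = 643.8 + 77 + 591.85 = 1312.65
ΣP(Jan 2020)·Q(Feb 2020) = 3.21×145 + 0.21×385 + 3.97×133 = 465.45 + 80.85 + 528.01 = 1074.31
Index = 1312.65 / 1074.31 × 100 = 122.1854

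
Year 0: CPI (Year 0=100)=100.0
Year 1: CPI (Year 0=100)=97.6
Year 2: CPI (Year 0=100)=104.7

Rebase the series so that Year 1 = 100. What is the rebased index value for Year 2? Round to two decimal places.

Rebased(Year 2) = 104.7 / 97.6 × 100 = 107.2746

107.27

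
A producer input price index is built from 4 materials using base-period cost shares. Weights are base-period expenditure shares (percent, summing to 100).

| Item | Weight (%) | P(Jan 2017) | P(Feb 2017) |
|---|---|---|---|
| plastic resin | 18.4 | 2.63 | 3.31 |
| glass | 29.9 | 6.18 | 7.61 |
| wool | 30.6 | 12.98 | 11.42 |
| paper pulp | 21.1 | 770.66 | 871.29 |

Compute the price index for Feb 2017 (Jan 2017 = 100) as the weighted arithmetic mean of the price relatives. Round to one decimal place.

110.8

plastic resin: 18.4 × (3.31/2.63) = 18.4 × 1.258555 = 23.1574
glass: 29.9 × (7.61/6.18) = 29.9 × 1.231392 = 36.8186
wool: 30.6 × (11.42/12.98) = 30.6 × 0.879815 = 26.9223
paper pulp: 21.1 × (871.29/770.66) = 21.1 × 1.130576 = 23.8552
Index = Σ wᵢ·(p₁ᵢ/p₀ᵢ) = 23.1574 + 36.8186 + 26.9223 + 23.8552 = 110.7535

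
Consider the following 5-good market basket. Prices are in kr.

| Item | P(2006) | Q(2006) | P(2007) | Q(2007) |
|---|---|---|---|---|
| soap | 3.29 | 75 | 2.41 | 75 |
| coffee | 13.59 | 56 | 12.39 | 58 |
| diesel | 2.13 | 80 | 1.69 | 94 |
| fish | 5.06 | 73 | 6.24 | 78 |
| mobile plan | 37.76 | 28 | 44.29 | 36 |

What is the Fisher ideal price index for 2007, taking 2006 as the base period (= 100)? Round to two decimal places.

Laspeyres component (base-period weights):
ΣP(2007)Q(2006) = 2.41×75 + 12.39×56 + 1.69×80 + 6.24×73 + 44.29×28 = 180.75 + 693.84 + 135.2 + 455.52 + 1240.12 = 2705.43
ΣP(2006)Q(2006) = 3.29×75 + 13.59×56 + 2.13×80 + 5.06×73 + 37.76×28 = 246.75 + 761.04 + 170.4 + 369.38 + 1057.28 = 2604.85
L = 2705.43 / 2604.85 × 100 = 103.8613
Paasche component (current-period weights):
ΣP(2007)Q(2007) = 2.41×75 + 12.39×58 + 1.69×94 + 6.24×78 + 44.29×36 = 180.75 + 718.62 + 158.86 + 486.72 + 1594.44 = 3139.39
ΣP(2006)Q(2007) = 3.29×75 + 13.59×58 + 2.13×94 + 5.06×78 + 37.76×36 = 246.75 + 788.22 + 200.22 + 394.68 + 1359.36 = 2989.23
P = 3139.39 / 2989.23 × 100 = 105.0234
Fisher = √(L × P) = √(103.8613 × 105.0234) = 104.4407

104.44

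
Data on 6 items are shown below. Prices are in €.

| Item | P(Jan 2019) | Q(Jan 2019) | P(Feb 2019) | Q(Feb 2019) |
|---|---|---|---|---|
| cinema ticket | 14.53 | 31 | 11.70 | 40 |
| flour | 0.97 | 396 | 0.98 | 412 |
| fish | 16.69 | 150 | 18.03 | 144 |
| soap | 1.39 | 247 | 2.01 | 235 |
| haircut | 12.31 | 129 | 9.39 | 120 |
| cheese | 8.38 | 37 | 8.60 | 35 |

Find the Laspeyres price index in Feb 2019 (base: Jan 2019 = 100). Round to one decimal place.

98.2

Laspeyres price index uses base-period quantities as weights.
ΣP(Feb 2019)·Q(Jan 2019) = 11.70×31 + 0.98×396 + 18.03×150 + 2.01×247 + 9.39×129 + 8.60×37 = 362.7 + 388.08 + 2704.5 + 496.47 + 1211.31 + 318.2 = 5481.26
ΣP(Jan 2019)·Q(Jan 2019) = 14.53×31 + 0.97×396 + 16.69×150 + 1.39×247 + 12.31×129 + 8.38×37 = 450.43 + 384.12 + 2503.5 + 343.33 + 1587.99 + 310.06 = 5579.43
Index = 5481.26 / 5579.43 × 100 = 98.2405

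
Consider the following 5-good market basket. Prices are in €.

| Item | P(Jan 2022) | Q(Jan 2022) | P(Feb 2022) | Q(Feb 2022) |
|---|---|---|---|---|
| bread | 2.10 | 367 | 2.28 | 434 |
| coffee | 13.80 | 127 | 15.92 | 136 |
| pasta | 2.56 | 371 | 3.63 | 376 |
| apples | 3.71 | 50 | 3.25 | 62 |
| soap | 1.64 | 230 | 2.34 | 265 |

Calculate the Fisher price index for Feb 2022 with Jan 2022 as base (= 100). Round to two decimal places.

Laspeyres component (base-period weights):
ΣP(Feb 2022)Q(Jan 2022) = 2.28×367 + 15.92×127 + 3.63×371 + 3.25×50 + 2.34×230 = 836.76 + 2021.84 + 1346.73 + 162.5 + 538.2 = 4906.03
ΣP(Jan 2022)Q(Jan 2022) = 2.10×367 + 13.80×127 + 2.56×371 + 3.71×50 + 1.64×230 = 770.7 + 1752.6 + 949.76 + 185.5 + 377.2 = 4035.76
L = 4906.03 / 4035.76 × 100 = 121.5640
Paasche component (current-period weights):
ΣP(Feb 2022)Q(Feb 2022) = 2.28×434 + 15.92×136 + 3.63×376 + 3.25×62 + 2.34×265 = 989.52 + 2165.12 + 1364.88 + 201.5 + 620.1 = 5341.12
ΣP(Jan 2022)Q(Feb 2022) = 2.10×434 + 13.80×136 + 2.56×376 + 3.71×62 + 1.64×265 = 911.4 + 1876.8 + 962.56 + 230.02 + 434.6 = 4415.38
P = 5341.12 / 4415.38 × 100 = 120.9663
Fisher = √(L × P) = √(121.5640 × 120.9663) = 121.2647

121.26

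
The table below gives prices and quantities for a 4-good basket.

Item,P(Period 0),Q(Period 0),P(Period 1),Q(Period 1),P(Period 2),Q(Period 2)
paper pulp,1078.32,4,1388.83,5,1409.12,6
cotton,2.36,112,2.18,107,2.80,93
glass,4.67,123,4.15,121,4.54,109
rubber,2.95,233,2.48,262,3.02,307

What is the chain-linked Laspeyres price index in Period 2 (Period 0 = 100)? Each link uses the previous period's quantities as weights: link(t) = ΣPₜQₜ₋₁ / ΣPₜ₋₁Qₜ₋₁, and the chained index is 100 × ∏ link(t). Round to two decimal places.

Link Period 0→Period 1:
ΣP(Period 1)Q(Period 0) = 1388.83×4 + 2.18×112 + 4.15×123 + 2.48×233 = 5555.32 + 244.16 + 510.45 + 577.84 = 6887.77
ΣP(Period 0)Q(Period 0) = 1078.32×4 + 2.36×112 + 4.67×123 + 2.95×233 = 4313.28 + 264.32 + 574.41 + 687.35 = 5839.36
link = 6887.77/5839.36 = 1.179542
Link Period 1→Period 2:
ΣP(Period 2)Q(Period 1) = 1409.12×5 + 2.80×107 + 4.54×121 + 3.02×262 = 7045.6 + 299.6 + 549.34 + 791.24 = 8685.78
ΣP(Period 1)Q(Period 1) = 1388.83×5 + 2.18×107 + 4.15×121 + 2.48×262 = 6944.15 + 233.26 + 502.15 + 649.76 = 8329.32
link = 8685.78/8329.32 = 1.042796
Chained index = 100 × 1.179542 × 1.042796 = 123.0021

123.00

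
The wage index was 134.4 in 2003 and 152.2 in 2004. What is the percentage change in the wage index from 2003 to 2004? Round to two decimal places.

13.24%

Change = (152.2 − 134.4) / 134.4 × 100
       = 17.8 / 134.4 × 100 = 13.2440%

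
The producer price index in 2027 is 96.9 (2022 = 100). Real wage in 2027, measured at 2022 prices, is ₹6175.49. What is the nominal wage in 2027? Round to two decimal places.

5984.05

Nominal = Real × (Index/100) = 6175.49 × (96.9/100)
        = 6175.49 × 0.969 = 5984.0498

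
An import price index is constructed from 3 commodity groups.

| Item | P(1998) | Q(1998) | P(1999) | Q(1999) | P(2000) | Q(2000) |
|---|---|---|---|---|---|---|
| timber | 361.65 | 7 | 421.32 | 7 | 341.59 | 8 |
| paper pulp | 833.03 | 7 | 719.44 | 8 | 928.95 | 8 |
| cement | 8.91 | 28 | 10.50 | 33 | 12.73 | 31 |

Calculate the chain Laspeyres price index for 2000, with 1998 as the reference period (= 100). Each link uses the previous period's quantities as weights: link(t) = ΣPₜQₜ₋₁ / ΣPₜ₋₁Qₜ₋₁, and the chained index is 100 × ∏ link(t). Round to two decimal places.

Link 1998→1999:
ΣP(1999)Q(1998) = 421.32×7 + 719.44×7 + 10.50×28 = 2949.24 + 5036.08 + 294 = 8279.32
ΣP(1998)Q(1998) = 361.65×7 + 833.03×7 + 8.91×28 = 2531.55 + 5831.21 + 249.48 = 8612.24
link = 8279.32/8612.24 = 0.961343
Link 1999→2000:
ΣP(2000)Q(1999) = 341.59×7 + 928.95×8 + 12.73×33 = 2391.13 + 7431.6 + 420.09 = 10242.82
ΣP(1999)Q(1999) = 421.32×7 + 719.44×8 + 10.50×33 = 2949.24 + 5755.52 + 346.5 = 9051.26
link = 10242.82/9051.26 = 1.131646
Chained index = 100 × 0.961343 × 1.131646 = 108.7900

108.79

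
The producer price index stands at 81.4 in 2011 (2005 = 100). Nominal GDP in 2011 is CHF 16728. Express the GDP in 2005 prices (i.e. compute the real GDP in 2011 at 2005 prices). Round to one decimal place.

20550.4

Real = Nominal ÷ (Index/100) = 16728 ÷ (81.4/100)
     = 16728 ÷ 0.814 = 20550.3686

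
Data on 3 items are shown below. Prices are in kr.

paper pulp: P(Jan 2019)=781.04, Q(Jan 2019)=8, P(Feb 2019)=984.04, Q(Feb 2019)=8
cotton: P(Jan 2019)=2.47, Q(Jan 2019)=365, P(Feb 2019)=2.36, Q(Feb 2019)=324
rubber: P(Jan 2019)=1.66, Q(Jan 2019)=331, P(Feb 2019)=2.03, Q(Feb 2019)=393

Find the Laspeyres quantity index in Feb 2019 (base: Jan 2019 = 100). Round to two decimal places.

Laspeyres quantity index uses base-period prices as weights.
ΣP(Jan 2019)·Q(Feb 2019) = 781.04×8 + 2.47×324 + 1.66×393 = 6248.32 + 800.28 + 652.38 = 7700.98
ΣP(Jan 2019)·Q(Jan 2019) = 781.04×8 + 2.47×365 + 1.66×331 = 6248.32 + 901.55 + 549.46 = 7699.33
Index = 7700.98 / 7699.33 × 100 = 100.0214

100.02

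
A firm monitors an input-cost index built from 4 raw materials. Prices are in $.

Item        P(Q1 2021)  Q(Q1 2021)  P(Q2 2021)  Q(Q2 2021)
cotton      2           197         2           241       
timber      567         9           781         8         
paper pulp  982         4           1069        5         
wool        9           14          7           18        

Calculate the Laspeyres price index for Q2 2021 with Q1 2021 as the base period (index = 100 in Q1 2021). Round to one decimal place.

123.5

Laspeyres price index uses base-period quantities as weights.
ΣP(Q2 2021)·Q(Q1 2021) = 2×197 + 781×9 + 1069×4 + 7×14 = 394 + 7029 + 4276 + 98 = 11797
ΣP(Q1 2021)·Q(Q1 2021) = 2×197 + 567×9 + 982×4 + 9×14 = 394 + 5103 + 3928 + 126 = 9551
Index = 11797 / 9551 × 100 = 123.5159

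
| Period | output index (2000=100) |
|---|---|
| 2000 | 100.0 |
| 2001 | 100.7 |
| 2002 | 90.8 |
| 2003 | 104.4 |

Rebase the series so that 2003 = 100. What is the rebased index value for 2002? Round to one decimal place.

87.0

Rebased(2002) = 90.8 / 104.4 × 100 = 86.9732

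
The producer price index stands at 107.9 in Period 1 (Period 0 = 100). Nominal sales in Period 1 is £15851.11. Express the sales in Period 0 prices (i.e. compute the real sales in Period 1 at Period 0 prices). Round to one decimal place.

14690.6

Real = Nominal ÷ (Index/100) = 15851.11 ÷ (107.9/100)
     = 15851.11 ÷ 1.079 = 14690.5561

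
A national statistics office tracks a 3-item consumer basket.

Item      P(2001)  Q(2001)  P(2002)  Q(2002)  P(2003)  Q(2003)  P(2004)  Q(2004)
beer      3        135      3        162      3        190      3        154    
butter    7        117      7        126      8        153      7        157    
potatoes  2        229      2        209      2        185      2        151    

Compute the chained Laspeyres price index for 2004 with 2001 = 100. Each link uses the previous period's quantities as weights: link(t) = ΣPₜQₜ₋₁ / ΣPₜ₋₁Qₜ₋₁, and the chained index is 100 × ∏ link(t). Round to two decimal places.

Link 2001→2002:
ΣP(2002)Q(2001) = 3×135 + 7×117 + 2×229 = 405 + 819 + 458 = 1682
ΣP(2001)Q(2001) = 3×135 + 7×117 + 2×229 = 405 + 819 + 458 = 1682
link = 1682/1682 = 1.000000
Link 2002→2003:
ΣP(2003)Q(2002) = 3×162 + 8×126 + 2×209 = 486 + 1008 + 418 = 1912
ΣP(2002)Q(2002) = 3×162 + 7×126 + 2×209 = 486 + 882 + 418 = 1786
link = 1912/1786 = 1.070549
Link 2003→2004:
ΣP(2004)Q(2003) = 3×190 + 7×153 + 2×185 = 570 + 1071 + 370 = 2011
ΣP(2003)Q(2003) = 3×190 + 8×153 + 2×185 = 570 + 1224 + 370 = 2164
link = 2011/2164 = 0.929298
Chained index = 100 × 1.000000 × 1.070549 × 0.929298 = 99.4858

99.49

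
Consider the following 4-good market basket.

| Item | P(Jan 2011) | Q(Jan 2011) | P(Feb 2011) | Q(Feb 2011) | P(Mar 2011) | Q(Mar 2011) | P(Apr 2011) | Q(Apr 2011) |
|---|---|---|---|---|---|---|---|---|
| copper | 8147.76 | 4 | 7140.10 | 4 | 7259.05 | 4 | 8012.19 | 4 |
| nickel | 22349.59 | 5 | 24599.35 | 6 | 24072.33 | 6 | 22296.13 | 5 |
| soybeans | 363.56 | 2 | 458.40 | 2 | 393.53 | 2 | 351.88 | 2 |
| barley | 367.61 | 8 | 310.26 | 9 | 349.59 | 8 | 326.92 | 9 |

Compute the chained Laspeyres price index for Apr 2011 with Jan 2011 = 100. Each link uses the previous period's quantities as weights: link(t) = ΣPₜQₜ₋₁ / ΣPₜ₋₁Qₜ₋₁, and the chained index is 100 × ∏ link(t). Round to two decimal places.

98.65

Link Jan 2011→Feb 2011:
ΣP(Feb 2011)Q(Jan 2011) = 7140.10×4 + 24599.35×5 + 458.40×2 + 310.26×8 = 28560.4 + 122996.75 + 916.8 + 2482.08 = 154956.03
ΣP(Jan 2011)Q(Jan 2011) = 8147.76×4 + 22349.59×5 + 363.56×2 + 367.61×8 = 32591.04 + 111747.95 + 727.12 + 2940.88 = 148006.99
link = 154956.03/148006.99 = 1.046951
Link Feb 2011→Mar 2011:
ΣP(Mar 2011)Q(Feb 2011) = 7259.05×4 + 24072.33×6 + 393.53×2 + 349.59×9 = 29036.2 + 144433.98 + 787.06 + 3146.31 = 177403.55
ΣP(Feb 2011)Q(Feb 2011) = 7140.10×4 + 24599.35×6 + 458.40×2 + 310.26×9 = 28560.4 + 147596.1 + 916.8 + 2792.34 = 179865.64
link = 177403.55/179865.64 = 0.986312
Link Mar 2011→Apr 2011:
ΣP(Apr 2011)Q(Mar 2011) = 8012.19×4 + 22296.13×6 + 351.88×2 + 326.92×8 = 32048.76 + 133776.78 + 703.76 + 2615.36 = 169144.66
ΣP(Mar 2011)Q(Mar 2011) = 7259.05×4 + 24072.33×6 + 393.53×2 + 349.59×8 = 29036.2 + 144433.98 + 787.06 + 2796.72 = 177053.96
link = 169144.66/177053.96 = 0.955328
Chained index = 100 × 1.046951 × 0.986312 × 0.955328 = 98.6491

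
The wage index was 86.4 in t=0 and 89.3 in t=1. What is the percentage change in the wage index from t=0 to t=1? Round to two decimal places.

3.36%

Change = (89.3 − 86.4) / 86.4 × 100
       = 2.9 / 86.4 × 100 = 3.3565%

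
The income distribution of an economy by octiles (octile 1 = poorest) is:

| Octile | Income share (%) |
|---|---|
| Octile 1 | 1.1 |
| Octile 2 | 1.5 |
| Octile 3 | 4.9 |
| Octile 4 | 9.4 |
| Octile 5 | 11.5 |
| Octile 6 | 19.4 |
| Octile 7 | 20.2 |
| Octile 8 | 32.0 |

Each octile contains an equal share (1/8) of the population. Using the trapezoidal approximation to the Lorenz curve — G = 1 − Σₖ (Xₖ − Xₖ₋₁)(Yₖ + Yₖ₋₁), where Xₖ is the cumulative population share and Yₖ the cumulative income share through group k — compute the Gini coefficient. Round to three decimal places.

0.444

Cumulative income shares Yₖ: 0.0110, 0.0260, 0.0750, 0.1690, 0.2840, 0.4780, 0.6800, 1.0000
Σ (Xₖ−Xₖ₋₁)(Yₖ+Yₖ₋₁) = (1/8)(0.0110+0.0000) + (1/8)(0.0260+0.0110) + (1/8)(0.0750+0.0260) + (1/8)(0.1690+0.0750) + (1/8)(0.2840+0.1690) + (1/8)(0.4780+0.2840) + (1/8)(0.6800+0.4780) + (1/8)(1.0000+0.6800)
  = 0.0014 + 0.0046 + 0.0126 + 0.0305 + 0.0566 + 0.0953 + 0.1447 + 0.2100 = 0.5557
G = 1 − 0.5557 = 0.4443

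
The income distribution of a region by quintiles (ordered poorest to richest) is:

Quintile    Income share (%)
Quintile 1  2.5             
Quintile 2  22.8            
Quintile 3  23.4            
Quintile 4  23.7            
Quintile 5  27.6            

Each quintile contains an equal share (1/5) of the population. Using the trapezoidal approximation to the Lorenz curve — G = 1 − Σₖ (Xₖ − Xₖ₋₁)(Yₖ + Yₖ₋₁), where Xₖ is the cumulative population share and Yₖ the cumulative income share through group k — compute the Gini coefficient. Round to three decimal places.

0.204

Cumulative income shares Yₖ: 0.0250, 0.2530, 0.4870, 0.7240, 1.0000
Σ (Xₖ−Xₖ₋₁)(Yₖ+Yₖ₋₁) = (1/5)(0.0250+0.0000) + (1/5)(0.2530+0.0250) + (1/5)(0.4870+0.2530) + (1/5)(0.7240+0.4870) + (1/5)(1.0000+0.7240)
  = 0.0050 + 0.0556 + 0.1480 + 0.2422 + 0.3448 = 0.7956
G = 1 − 0.7956 = 0.2044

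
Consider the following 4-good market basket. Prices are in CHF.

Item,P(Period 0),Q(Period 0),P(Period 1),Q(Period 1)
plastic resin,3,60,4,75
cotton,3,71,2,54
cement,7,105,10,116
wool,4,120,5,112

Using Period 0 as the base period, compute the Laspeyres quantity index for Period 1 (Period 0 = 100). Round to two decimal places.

102.43

Laspeyres quantity index uses base-period prices as weights.
ΣP(Period 0)·Q(Period 1) = 3×75 + 3×54 + 7×116 + 4×112 = 225 + 162 + 812 + 448 = 1647
ΣP(Period 0)·Q(Period 0) = 3×60 + 3×71 + 7×105 + 4×120 = 180 + 213 + 735 + 480 = 1608
Index = 1647 / 1608 × 100 = 102.4254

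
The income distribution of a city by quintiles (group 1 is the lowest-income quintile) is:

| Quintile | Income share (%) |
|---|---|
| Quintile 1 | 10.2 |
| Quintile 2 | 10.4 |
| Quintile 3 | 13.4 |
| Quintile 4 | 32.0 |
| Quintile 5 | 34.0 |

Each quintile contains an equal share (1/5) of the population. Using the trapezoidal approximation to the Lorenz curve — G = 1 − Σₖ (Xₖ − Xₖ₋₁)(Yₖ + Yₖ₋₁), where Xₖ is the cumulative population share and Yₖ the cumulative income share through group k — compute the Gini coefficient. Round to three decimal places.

Cumulative income shares Yₖ: 0.1020, 0.2060, 0.3400, 0.6600, 1.0000
Σ (Xₖ−Xₖ₋₁)(Yₖ+Yₖ₋₁) = (1/5)(0.1020+0.0000) + (1/5)(0.2060+0.1020) + (1/5)(0.3400+0.2060) + (1/5)(0.6600+0.3400) + (1/5)(1.0000+0.6600)
  = 0.0204 + 0.0616 + 0.1092 + 0.2000 + 0.3320 = 0.7232
G = 1 − 0.7232 = 0.2768

0.277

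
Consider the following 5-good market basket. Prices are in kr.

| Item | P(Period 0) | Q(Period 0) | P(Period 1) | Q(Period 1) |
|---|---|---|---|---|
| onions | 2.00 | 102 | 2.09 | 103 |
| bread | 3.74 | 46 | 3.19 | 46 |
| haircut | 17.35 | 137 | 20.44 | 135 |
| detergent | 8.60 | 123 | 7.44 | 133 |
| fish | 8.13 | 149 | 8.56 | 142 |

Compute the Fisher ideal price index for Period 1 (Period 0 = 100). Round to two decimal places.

Laspeyres component (base-period weights):
ΣP(Period 1)Q(Period 0) = 2.09×102 + 3.19×46 + 20.44×137 + 7.44×123 + 8.56×149 = 213.18 + 146.74 + 2800.28 + 915.12 + 1275.44 = 5350.76
ΣP(Period 0)Q(Period 0) = 2.00×102 + 3.74×46 + 17.35×137 + 8.60×123 + 8.13×149 = 204 + 172.04 + 2376.95 + 1057.8 + 1211.37 = 5022.16
L = 5350.76 / 5022.16 × 100 = 106.5430
Paasche component (current-period weights):
ΣP(Period 1)Q(Period 1) = 2.09×103 + 3.19×46 + 20.44×135 + 7.44×133 + 8.56×142 = 215.27 + 146.74 + 2759.4 + 989.52 + 1215.52 = 5326.45
ΣP(Period 0)Q(Period 1) = 2.00×103 + 3.74×46 + 17.35×135 + 8.60×133 + 8.13×142 = 206 + 172.04 + 2342.25 + 1143.8 + 1154.46 = 5018.55
P = 5326.45 / 5018.55 × 100 = 106.1352
Fisher = √(L × P) = √(106.5430 × 106.1352) = 106.3389

106.34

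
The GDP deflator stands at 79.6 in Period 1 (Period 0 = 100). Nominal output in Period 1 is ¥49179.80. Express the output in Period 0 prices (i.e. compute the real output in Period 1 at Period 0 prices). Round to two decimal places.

61783.67

Real = Nominal ÷ (Index/100) = 49179.80 ÷ (79.6/100)
     = 49179.80 ÷ 0.796 = 61783.6683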